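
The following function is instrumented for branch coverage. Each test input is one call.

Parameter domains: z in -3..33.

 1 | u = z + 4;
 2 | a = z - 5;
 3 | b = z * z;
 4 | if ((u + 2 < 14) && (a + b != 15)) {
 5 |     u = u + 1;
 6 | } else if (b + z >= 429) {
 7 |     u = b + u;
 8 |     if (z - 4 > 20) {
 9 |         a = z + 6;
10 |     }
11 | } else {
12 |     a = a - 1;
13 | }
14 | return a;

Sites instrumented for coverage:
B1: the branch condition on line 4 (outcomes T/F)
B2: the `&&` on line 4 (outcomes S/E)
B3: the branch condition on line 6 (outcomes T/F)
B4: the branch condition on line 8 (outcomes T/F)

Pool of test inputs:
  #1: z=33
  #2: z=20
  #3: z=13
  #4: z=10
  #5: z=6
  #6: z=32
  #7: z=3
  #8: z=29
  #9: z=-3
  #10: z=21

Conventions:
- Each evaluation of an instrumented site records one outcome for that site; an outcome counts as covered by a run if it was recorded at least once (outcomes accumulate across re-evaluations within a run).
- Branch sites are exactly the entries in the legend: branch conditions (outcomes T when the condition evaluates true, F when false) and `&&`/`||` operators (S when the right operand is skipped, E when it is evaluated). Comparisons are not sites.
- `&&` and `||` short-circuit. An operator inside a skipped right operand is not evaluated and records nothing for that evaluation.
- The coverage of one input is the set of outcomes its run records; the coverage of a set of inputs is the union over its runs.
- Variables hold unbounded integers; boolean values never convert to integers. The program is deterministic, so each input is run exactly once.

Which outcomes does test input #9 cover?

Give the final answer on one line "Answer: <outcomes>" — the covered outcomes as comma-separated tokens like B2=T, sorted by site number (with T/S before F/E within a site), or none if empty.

Simulating input #9 (z=-3) step by step:
  B2->E, B1->T
as a set, this run covers: B1=T, B2=E

Answer: B1=T, B2=E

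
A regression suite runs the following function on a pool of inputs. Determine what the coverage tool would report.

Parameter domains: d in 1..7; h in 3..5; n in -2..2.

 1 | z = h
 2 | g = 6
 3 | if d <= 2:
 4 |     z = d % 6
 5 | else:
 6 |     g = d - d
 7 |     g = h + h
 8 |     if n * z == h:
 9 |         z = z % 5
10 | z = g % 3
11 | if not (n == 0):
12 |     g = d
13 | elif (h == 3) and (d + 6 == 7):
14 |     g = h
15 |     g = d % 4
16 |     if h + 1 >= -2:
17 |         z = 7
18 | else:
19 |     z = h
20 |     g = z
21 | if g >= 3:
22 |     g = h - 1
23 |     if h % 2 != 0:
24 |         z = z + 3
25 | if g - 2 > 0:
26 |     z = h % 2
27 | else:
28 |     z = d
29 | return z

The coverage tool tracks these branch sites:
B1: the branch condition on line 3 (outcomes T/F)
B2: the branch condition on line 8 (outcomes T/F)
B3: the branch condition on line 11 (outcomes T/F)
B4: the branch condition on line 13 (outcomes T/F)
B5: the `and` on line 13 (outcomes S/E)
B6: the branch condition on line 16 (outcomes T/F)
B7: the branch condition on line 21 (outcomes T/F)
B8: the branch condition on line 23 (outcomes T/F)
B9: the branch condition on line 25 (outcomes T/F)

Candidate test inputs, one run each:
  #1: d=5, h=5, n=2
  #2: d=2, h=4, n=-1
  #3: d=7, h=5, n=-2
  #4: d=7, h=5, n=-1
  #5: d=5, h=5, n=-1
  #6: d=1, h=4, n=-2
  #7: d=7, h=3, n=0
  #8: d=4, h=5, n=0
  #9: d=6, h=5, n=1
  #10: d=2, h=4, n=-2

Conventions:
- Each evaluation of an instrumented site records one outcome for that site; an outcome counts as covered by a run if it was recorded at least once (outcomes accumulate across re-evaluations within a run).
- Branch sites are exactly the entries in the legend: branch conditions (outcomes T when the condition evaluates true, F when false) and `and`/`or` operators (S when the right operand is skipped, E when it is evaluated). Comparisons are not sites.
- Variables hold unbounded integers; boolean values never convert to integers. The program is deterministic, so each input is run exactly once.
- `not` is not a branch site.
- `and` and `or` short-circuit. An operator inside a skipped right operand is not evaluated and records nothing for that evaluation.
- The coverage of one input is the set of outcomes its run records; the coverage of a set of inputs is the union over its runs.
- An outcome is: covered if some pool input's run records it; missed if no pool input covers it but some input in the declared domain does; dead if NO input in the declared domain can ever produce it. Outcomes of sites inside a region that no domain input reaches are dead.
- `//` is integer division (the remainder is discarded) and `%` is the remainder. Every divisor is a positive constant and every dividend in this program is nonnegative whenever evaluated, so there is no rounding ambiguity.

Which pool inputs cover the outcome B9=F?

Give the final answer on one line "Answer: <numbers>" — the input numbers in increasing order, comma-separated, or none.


input #1 (d=5, h=5, n=2): does not record B9=F
input #2 (d=2, h=4, n=-1): records B9=F
input #3 (d=7, h=5, n=-2): does not record B9=F
input #4 (d=7, h=5, n=-1): does not record B9=F
input #5 (d=5, h=5, n=-1): does not record B9=F
input #6 (d=1, h=4, n=-2): records B9=F
input #7 (d=7, h=3, n=0): records B9=F
input #8 (d=4, h=5, n=0): does not record B9=F
input #9 (d=6, h=5, n=1): does not record B9=F
input #10 (d=2, h=4, n=-2): records B9=F
Answer: 2, 6, 7, 10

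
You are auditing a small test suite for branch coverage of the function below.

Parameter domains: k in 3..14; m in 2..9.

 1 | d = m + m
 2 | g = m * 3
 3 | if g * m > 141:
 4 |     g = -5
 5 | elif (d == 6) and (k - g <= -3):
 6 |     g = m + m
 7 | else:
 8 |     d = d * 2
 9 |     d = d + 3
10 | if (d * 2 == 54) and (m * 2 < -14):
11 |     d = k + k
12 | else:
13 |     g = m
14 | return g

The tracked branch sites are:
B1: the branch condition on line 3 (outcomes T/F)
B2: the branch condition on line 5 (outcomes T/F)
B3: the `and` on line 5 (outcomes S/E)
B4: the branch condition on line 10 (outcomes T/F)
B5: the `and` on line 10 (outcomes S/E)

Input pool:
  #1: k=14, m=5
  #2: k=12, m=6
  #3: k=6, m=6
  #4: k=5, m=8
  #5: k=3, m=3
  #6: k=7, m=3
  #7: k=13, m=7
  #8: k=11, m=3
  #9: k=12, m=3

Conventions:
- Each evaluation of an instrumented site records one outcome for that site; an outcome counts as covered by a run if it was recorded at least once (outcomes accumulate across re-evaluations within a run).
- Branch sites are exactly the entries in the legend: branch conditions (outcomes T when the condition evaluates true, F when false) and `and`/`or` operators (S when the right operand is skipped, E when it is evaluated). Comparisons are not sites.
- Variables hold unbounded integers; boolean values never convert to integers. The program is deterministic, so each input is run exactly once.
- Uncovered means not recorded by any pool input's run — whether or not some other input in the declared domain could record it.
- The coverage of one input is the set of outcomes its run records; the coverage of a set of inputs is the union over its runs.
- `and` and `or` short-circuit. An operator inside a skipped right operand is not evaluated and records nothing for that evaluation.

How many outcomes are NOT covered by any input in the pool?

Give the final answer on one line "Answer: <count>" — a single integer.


input #1 (k=14, m=5): covers B1=F, B2=F, B3=S, B4=F, B5=S
input #2 (k=12, m=6): covers B1=F, B2=F, B3=S, B4=F, B5=E
input #3 (k=6, m=6): covers B1=F, B2=F, B3=S, B4=F, B5=E
input #4 (k=5, m=8): covers B1=T, B4=F, B5=S
input #5 (k=3, m=3): covers B1=F, B2=T, B3=E, B4=F, B5=S
input #6 (k=7, m=3): covers B1=F, B2=F, B3=E, B4=F, B5=S
input #7 (k=13, m=7): covers B1=T, B4=F, B5=S
input #8 (k=11, m=3): covers B1=F, B2=F, B3=E, B4=F, B5=S
input #9 (k=12, m=3): covers B1=F, B2=F, B3=E, B4=F, B5=S
union over the pool: B1=T, B1=F, B2=T, B2=F, B3=S, B3=E, B4=F, B5=S, B5=E
uncovered (1 of 10): B4=T
Answer: 1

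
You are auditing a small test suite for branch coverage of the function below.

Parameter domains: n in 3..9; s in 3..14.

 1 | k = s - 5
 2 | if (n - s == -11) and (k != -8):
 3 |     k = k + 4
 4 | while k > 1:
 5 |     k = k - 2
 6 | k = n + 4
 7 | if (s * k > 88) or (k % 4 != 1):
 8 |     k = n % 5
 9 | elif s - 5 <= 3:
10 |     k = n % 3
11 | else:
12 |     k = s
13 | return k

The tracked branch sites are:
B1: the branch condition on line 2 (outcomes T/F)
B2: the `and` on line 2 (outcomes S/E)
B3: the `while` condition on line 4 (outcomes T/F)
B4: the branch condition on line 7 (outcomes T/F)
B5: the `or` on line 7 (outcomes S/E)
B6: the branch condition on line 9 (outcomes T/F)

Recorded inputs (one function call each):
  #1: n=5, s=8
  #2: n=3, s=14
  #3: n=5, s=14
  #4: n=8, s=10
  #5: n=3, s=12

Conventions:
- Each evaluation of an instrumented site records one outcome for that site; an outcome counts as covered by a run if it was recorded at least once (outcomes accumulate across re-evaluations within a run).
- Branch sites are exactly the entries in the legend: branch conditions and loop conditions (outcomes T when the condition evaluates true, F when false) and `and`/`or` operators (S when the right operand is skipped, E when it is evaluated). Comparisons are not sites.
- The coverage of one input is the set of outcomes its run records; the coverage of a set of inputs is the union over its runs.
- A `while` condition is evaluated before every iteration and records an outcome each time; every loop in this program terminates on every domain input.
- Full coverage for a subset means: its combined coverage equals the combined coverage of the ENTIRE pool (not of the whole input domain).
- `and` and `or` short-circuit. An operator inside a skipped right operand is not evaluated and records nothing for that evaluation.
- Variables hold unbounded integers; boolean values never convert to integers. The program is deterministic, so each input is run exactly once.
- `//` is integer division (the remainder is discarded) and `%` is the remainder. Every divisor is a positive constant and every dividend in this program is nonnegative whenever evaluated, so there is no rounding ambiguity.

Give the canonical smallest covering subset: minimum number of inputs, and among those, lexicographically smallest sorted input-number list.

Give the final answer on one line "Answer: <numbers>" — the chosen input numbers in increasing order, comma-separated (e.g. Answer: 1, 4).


input #1 (n=5, s=8): covers B1=F, B2=S, B3=T, B3=F, B4=F, B5=E, B6=T
input #2 (n=3, s=14): covers B1=T, B2=E, B3=T, B3=F, B4=T, B5=S
input #3 (n=5, s=14): covers B1=F, B2=S, B3=T, B3=F, B4=T, B5=S
input #4 (n=8, s=10): covers B1=F, B2=S, B3=T, B3=F, B4=T, B5=S
input #5 (n=3, s=12): covers B1=F, B2=S, B3=T, B3=F, B4=T, B5=E
pool-wide coverage (11 outcomes): B1=T, B1=F, B2=S, B2=E, B3=T, B3=F, B4=T, B4=F, B5=S, B5=E, B6=T
every size-1 subset falls short of the 11 outcomes (best: 7/11)
inputs {1, 2} (size 2) cover everything; no size-2 subset with a lexicographically smaller index list covers all 11
Answer: 1, 2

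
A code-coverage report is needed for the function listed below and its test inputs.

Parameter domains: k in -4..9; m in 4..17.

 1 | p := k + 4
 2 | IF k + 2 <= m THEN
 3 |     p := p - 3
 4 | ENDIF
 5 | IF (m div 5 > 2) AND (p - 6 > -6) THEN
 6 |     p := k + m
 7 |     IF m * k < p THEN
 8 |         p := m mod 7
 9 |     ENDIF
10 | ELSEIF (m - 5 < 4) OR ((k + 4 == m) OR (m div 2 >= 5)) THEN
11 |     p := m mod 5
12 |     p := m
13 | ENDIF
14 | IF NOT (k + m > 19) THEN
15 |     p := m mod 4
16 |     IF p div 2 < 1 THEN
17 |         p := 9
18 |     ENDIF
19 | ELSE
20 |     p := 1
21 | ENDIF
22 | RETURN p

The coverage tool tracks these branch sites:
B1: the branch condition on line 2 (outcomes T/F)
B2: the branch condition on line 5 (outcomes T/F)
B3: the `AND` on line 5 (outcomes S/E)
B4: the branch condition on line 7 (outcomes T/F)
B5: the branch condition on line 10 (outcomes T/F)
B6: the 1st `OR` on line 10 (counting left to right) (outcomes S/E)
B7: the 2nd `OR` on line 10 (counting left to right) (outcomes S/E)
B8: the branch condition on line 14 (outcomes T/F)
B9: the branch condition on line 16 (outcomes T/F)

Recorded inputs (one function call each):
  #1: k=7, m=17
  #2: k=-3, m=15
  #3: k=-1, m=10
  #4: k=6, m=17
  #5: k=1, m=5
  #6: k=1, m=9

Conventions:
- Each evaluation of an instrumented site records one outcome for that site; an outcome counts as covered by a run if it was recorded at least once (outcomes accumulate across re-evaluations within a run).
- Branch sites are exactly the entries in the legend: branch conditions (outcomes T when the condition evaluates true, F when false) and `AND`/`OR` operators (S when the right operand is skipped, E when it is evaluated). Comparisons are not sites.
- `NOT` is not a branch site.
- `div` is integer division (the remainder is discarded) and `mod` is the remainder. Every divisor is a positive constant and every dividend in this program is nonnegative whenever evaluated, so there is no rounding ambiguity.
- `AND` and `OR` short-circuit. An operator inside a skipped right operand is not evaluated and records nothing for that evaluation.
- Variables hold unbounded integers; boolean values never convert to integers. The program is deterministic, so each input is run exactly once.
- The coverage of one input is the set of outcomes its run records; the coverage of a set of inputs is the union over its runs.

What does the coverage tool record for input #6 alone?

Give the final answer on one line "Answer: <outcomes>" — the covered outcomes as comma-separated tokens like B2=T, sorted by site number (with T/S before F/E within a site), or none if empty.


Running input #6 (k=1, m=9), event by event:
  B1->T, B3->S, B2->F, B6->E, B7->E, B5->F, B8->T, B9->T
deduplicating events, the covered set is: B1=T, B2=F, B3=S, B5=F, B6=E, B7=E, B8=T, B9=T
Answer: B1=T, B2=F, B3=S, B5=F, B6=E, B7=E, B8=T, B9=T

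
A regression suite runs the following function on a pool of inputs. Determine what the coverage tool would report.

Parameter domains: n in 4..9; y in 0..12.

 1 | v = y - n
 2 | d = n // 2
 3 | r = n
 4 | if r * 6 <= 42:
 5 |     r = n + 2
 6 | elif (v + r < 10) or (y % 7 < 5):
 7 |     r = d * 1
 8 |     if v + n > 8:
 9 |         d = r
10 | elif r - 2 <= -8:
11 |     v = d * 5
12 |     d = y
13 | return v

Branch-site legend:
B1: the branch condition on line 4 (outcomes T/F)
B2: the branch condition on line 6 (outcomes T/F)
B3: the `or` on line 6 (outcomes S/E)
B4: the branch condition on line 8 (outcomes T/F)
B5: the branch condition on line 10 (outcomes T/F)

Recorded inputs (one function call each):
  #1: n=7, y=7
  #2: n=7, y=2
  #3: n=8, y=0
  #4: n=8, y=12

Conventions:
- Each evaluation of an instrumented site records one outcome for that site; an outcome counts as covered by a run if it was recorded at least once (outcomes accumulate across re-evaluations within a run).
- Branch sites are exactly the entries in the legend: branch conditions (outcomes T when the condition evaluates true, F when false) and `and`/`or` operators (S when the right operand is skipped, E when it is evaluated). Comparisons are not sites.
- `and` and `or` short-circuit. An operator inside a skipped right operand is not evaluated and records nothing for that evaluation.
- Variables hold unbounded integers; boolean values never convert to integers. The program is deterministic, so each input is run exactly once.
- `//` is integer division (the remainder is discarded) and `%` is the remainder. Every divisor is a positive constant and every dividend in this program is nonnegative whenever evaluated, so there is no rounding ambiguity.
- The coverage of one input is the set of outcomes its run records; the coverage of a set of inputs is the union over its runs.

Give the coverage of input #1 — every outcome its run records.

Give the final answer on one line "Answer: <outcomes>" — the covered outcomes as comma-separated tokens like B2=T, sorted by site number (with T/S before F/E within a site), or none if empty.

Running input #1 (n=7, y=7), event by event:
  B1->T
deduplicating events, the covered set is: B1=T

Answer: B1=T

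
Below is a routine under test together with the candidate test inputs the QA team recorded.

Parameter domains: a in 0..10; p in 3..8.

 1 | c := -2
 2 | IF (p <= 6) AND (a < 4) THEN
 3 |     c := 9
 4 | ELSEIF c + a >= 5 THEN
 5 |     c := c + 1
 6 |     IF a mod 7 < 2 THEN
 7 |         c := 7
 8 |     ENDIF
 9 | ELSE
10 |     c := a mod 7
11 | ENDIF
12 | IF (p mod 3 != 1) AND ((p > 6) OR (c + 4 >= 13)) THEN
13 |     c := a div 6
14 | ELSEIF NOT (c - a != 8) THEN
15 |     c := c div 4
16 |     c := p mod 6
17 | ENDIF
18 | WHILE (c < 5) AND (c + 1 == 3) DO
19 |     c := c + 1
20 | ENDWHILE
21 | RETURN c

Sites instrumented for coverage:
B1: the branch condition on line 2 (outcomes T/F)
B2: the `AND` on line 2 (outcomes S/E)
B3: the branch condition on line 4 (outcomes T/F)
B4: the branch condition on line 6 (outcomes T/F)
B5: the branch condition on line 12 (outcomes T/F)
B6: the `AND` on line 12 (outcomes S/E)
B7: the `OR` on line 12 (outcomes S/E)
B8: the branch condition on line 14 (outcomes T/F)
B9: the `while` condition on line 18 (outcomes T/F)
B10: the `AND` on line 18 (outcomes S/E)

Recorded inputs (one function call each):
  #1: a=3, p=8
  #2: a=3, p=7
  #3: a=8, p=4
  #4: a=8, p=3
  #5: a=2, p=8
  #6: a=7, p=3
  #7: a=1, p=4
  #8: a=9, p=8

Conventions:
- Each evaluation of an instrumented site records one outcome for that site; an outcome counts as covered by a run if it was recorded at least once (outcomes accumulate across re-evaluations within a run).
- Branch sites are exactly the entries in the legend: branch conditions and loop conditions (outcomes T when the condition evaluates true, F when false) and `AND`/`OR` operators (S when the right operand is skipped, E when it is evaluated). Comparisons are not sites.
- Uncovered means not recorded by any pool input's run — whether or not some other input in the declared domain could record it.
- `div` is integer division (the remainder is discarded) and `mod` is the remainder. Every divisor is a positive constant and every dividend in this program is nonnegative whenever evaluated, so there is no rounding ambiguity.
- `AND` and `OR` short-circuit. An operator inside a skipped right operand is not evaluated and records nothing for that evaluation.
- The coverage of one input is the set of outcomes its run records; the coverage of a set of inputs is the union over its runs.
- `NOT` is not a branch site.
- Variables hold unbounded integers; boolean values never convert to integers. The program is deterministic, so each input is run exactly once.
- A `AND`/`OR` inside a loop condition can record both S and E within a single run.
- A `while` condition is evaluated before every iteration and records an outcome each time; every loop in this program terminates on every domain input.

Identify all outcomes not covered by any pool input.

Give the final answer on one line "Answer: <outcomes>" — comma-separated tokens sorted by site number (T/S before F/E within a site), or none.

test 1 (a=3, p=8) fires B2->S, B1->F, B3->F, B6->E, B7->S, B5->T, B10->E, B9->F; hits B1=F, B2=S, B3=F, B5=T, B6=E, B7=S, B9=F, B10=E
test 2 (a=3, p=7) fires B2->S, B1->F, B3->F, B6->S, B5->F, B8->F, B10->E, B9->F; hits B1=F, B2=S, B3=F, B5=F, B6=S, B8=F, B9=F, B10=E
test 3 (a=8, p=4) fires B2->E, B1->F, B3->T, B4->T, B6->S, B5->F, B8->F, B10->S, B9->F; hits B1=F, B2=E, B3=T, B4=T, B5=F, B6=S, B8=F, B9=F, B10=S
test 4 (a=8, p=3) fires B2->E, B1->F, B3->T, B4->T, B6->E, B7->E, B5->F, B8->F, B10->S, B9->F; hits B1=F, B2=E, B3=T, B4=T, B5=F, B6=E, B7=E, B8=F, B9=F, B10=S
test 5 (a=2, p=8) fires B2->S, B1->F, B3->F, B6->E, B7->S, B5->T, B10->E, B9->F; hits B1=F, B2=S, B3=F, B5=T, B6=E, B7=S, B9=F, B10=E
test 6 (a=7, p=3) fires B2->E, B1->F, B3->T, B4->T, B6->E, B7->E, B5->F, B8->F, B10->S, B9->F; hits B1=F, B2=E, B3=T, B4=T, B5=F, B6=E, B7=E, B8=F, B9=F, B10=S
test 7 (a=1, p=4) fires B2->E, B1->T, B6->S, B5->F, B8->T, B10->E, B9->F; hits B1=T, B2=E, B5=F, B6=S, B8=T, B9=F, B10=E
test 8 (a=9, p=8) fires B2->S, B1->F, B3->T, B4->F, B6->E, B7->S, B5->T, B10->E, B9->F; hits B1=F, B2=S, B3=T, B4=F, B5=T, B6=E, B7=S, B9=F, B10=E
union over the pool: B1=T, B1=F, B2=S, B2=E, B3=T, B3=F, B4=T, B4=F, B5=T, B5=F, B6=S, B6=E, B7=S, B7=E, B8=T, B8=F, B9=F, B10=S, B10=E
uncovered (1 of 20): B9=T

Answer: B9=T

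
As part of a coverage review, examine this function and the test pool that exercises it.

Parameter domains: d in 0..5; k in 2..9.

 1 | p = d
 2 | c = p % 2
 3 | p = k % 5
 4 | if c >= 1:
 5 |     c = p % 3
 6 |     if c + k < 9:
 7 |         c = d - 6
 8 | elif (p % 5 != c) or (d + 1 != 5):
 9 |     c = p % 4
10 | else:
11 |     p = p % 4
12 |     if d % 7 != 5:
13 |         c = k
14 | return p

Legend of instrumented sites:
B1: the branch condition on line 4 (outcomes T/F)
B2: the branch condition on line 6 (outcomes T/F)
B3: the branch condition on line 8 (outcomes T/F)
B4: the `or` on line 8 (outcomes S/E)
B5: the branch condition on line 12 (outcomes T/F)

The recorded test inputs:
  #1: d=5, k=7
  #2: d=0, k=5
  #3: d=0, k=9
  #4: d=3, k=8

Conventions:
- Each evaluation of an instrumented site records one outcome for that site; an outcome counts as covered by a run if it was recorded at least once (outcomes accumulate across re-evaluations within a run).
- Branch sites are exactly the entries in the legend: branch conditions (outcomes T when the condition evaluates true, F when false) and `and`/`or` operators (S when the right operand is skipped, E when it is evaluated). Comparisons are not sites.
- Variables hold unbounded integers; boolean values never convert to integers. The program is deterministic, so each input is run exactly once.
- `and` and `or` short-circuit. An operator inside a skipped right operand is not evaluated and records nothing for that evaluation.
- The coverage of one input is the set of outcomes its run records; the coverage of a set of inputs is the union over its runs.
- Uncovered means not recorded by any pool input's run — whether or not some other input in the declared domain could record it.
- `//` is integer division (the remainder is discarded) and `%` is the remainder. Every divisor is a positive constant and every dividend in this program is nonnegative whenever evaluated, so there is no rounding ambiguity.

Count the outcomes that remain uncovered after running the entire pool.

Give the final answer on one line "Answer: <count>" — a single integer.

test 1 (d=5, k=7) fires B1->T, B2->F; hits B1=T, B2=F
test 2 (d=0, k=5) fires B1->F, B4->E, B3->T; hits B1=F, B3=T, B4=E
test 3 (d=0, k=9) fires B1->F, B4->S, B3->T; hits B1=F, B3=T, B4=S
test 4 (d=3, k=8) fires B1->T, B2->T; hits B1=T, B2=T
union over the pool: B1=T, B1=F, B2=T, B2=F, B3=T, B4=S, B4=E
uncovered (3 of 10): B3=F, B5=T, B5=F

Answer: 3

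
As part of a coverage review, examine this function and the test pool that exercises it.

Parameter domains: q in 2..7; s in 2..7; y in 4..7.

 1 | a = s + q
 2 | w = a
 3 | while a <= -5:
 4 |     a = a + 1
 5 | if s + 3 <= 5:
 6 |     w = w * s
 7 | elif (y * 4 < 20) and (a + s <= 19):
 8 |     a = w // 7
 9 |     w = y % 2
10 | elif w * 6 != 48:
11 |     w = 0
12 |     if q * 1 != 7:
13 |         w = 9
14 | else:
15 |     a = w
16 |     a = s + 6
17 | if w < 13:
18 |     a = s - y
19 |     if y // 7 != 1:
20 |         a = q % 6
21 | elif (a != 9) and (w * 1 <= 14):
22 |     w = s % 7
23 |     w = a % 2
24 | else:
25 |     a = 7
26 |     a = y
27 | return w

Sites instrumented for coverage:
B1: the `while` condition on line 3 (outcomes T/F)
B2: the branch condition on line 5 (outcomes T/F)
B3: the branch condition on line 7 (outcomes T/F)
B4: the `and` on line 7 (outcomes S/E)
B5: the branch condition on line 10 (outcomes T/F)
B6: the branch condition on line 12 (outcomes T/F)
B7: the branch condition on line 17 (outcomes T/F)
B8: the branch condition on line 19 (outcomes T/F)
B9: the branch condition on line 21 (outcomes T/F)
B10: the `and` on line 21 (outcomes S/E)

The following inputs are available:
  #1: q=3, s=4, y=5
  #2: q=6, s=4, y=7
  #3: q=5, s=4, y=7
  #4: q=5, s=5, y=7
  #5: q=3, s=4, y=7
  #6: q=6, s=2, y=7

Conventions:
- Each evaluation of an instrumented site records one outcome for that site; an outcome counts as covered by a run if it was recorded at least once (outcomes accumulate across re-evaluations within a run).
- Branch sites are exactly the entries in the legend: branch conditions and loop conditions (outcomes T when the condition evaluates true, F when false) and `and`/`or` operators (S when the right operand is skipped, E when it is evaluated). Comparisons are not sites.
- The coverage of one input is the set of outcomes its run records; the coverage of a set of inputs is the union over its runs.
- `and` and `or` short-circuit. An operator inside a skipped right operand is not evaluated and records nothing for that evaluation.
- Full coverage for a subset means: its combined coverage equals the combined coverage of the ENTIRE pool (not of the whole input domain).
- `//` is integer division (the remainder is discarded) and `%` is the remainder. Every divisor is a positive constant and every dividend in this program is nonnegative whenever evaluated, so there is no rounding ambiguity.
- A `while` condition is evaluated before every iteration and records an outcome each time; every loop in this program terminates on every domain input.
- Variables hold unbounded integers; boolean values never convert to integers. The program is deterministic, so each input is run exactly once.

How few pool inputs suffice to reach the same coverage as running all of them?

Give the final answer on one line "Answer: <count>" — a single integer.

#1 (q=3, s=4, y=5) -> covered: B1=F, B2=F, B3=F, B4=S, B5=T, B6=T, B7=T, B8=T
#2 (q=6, s=4, y=7) -> covered: B1=F, B2=F, B3=F, B4=S, B5=T, B6=T, B7=T, B8=F
#3 (q=5, s=4, y=7) -> covered: B1=F, B2=F, B3=F, B4=S, B5=T, B6=T, B7=T, B8=F
#4 (q=5, s=5, y=7) -> covered: B1=F, B2=F, B3=F, B4=S, B5=T, B6=T, B7=T, B8=F
#5 (q=3, s=4, y=7) -> covered: B1=F, B2=F, B3=F, B4=S, B5=T, B6=T, B7=T, B8=F
#6 (q=6, s=2, y=7) -> covered: B1=F, B2=T, B7=F, B9=F, B10=E
pool-wide coverage (13 outcomes): B1=F, B2=T, B2=F, B3=F, B4=S, B5=T, B6=T, B7=T, B7=F, B8=T, B8=F, B9=F, B10=E
size 1 is not enough: best union over all size-1 subsets is 8/13
size 2 is not enough: best union over all size-2 subsets is 12/13
the canonical winner is {1, 2, 6}: size 3, full 13-outcome coverage, earliest index list among size-3 covers

Answer: 3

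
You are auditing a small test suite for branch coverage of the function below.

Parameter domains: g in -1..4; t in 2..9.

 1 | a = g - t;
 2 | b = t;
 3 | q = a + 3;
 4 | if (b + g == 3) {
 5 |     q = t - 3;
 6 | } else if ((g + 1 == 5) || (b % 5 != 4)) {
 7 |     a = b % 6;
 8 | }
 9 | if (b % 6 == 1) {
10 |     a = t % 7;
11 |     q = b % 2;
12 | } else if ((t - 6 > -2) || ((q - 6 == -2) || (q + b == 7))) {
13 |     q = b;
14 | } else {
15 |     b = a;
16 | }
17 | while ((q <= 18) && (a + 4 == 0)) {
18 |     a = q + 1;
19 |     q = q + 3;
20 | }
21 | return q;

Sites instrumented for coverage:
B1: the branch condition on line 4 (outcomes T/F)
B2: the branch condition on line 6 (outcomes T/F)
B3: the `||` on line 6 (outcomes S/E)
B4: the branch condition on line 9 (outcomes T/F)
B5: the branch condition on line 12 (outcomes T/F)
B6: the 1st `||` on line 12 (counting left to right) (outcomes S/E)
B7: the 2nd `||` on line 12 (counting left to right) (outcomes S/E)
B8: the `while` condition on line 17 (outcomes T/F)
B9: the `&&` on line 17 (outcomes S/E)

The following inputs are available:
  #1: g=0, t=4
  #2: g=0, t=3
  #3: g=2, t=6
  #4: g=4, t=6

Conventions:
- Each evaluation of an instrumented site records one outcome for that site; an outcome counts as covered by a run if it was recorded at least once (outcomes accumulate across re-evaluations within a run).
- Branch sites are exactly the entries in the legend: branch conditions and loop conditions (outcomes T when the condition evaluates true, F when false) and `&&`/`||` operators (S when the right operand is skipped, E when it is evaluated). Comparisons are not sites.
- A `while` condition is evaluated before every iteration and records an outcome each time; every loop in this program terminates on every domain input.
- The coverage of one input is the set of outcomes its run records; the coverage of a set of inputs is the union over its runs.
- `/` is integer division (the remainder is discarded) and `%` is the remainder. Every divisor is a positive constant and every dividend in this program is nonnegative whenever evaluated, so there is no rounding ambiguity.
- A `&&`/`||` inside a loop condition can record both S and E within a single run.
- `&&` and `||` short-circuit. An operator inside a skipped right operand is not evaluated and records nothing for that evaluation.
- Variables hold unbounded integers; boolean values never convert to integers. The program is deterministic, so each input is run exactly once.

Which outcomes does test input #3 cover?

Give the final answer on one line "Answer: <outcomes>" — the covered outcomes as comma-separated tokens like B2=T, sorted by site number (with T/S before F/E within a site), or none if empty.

Simulating input #3 (g=2, t=6) step by step:
  B1->F, B3->E, B2->T, B4->F, B6->S, B5->T, B9->E, B8->F
deduplicating events, the covered set is: B1=F, B2=T, B3=E, B4=F, B5=T, B6=S, B8=F, B9=E

Answer: B1=F, B2=T, B3=E, B4=F, B5=T, B6=S, B8=F, B9=E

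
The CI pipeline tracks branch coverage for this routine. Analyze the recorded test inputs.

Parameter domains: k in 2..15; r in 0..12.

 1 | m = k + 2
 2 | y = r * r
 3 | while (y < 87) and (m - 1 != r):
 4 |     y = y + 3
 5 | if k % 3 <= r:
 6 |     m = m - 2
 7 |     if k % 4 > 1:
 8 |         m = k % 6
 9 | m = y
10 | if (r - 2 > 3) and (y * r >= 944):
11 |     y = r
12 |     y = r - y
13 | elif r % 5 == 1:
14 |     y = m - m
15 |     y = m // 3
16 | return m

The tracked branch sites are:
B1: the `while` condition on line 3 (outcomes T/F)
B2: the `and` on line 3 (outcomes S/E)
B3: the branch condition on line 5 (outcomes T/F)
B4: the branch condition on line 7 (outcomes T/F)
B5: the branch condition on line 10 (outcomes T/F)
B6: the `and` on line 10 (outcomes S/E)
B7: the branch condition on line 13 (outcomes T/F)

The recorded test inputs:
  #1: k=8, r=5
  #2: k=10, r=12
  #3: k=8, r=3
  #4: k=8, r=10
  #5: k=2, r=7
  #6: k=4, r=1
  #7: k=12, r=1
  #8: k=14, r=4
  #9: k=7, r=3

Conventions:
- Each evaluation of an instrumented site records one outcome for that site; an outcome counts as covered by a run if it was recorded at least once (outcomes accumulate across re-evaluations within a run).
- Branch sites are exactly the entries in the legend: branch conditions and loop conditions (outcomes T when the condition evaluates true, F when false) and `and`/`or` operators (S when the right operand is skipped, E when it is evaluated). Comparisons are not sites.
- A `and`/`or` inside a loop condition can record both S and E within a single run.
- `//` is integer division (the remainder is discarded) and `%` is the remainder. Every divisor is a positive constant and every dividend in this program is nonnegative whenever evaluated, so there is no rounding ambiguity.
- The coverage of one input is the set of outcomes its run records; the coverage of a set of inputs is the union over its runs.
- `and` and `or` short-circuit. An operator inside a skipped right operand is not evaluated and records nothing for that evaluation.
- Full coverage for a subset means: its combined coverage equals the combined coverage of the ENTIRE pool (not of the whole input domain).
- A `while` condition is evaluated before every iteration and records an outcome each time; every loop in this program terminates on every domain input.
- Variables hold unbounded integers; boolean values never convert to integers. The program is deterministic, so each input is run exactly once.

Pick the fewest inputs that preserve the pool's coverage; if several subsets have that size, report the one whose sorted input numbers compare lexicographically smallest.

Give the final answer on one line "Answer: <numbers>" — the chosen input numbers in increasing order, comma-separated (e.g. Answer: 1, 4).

run #1 (k=8, r=5) runs B2->E, B1->T, B2->E, B1->T, B2->E, B1->T, B2->E, B1->T, B2->E, B1->T, B2->E, B1->T, B2->E, B1->T, ...; records B1=T, B1=F, B2=S, B2=E, B3=T, B4=F, B5=F, B6=S, B7=F
run #2 (k=10, r=12) runs B2->S, B1->F, B3->T, B4->T, B6->E, B5->T; records B1=F, B2=S, B3=T, B4=T, B5=T, B6=E
run #3 (k=8, r=3) runs B2->E, B1->T, B2->E, B1->T, B2->E, B1->T, B2->E, B1->T, B2->E, B1->T, B2->E, B1->T, B2->E, B1->T, ...; records B1=T, B1=F, B2=S, B2=E, B3=T, B4=F, B5=F, B6=S, B7=F
run #4 (k=8, r=10) runs B2->S, B1->F, B3->T, B4->F, B6->E, B5->T; records B1=F, B2=S, B3=T, B4=F, B5=T, B6=E
run #5 (k=2, r=7) runs B2->E, B1->T, B2->E, B1->T, B2->E, B1->T, B2->E, B1->T, B2->E, B1->T, B2->E, B1->T, B2->E, B1->T, ...; records B1=T, B1=F, B2=S, B2=E, B3=T, B4=T, B5=F, B6=E, B7=F
run #6 (k=4, r=1) runs B2->E, B1->T, B2->E, B1->T, B2->E, B1->T, B2->E, B1->T, B2->E, B1->T, B2->E, B1->T, B2->E, B1->T, ...; records B1=T, B1=F, B2=S, B2=E, B3=T, B4=F, B5=F, B6=S, B7=T
run #7 (k=12, r=1) runs B2->E, B1->T, B2->E, B1->T, B2->E, B1->T, B2->E, B1->T, B2->E, B1->T, B2->E, B1->T, B2->E, B1->T, ...; records B1=T, B1=F, B2=S, B2=E, B3=T, B4=F, B5=F, B6=S, B7=T
run #8 (k=14, r=4) runs B2->E, B1->T, B2->E, B1->T, B2->E, B1->T, B2->E, B1->T, B2->E, B1->T, B2->E, B1->T, B2->E, B1->T, ...; records B1=T, B1=F, B2=S, B2=E, B3=T, B4=T, B5=F, B6=S, B7=F
run #9 (k=7, r=3) runs B2->E, B1->T, B2->E, B1->T, B2->E, B1->T, B2->E, B1->T, B2->E, B1->T, B2->E, B1->T, B2->E, B1->T, ...; records B1=T, B1=F, B2=S, B2=E, B3=T, B4=T, B5=F, B6=S, B7=F
pool-wide coverage (13 outcomes): B1=T, B1=F, B2=S, B2=E, B3=T, B4=T, B4=F, B5=T, B5=F, B6=S, B6=E, B7=T, B7=F
size 1 is not enough: best union over all size-1 subsets is 9/13
size 2 is not enough: best union over all size-2 subsets is 12/13
inputs {1, 2, 6} (size 3) cover everything; no size-3 subset with a lexicographically smaller index list covers all 13

Answer: 1, 2, 6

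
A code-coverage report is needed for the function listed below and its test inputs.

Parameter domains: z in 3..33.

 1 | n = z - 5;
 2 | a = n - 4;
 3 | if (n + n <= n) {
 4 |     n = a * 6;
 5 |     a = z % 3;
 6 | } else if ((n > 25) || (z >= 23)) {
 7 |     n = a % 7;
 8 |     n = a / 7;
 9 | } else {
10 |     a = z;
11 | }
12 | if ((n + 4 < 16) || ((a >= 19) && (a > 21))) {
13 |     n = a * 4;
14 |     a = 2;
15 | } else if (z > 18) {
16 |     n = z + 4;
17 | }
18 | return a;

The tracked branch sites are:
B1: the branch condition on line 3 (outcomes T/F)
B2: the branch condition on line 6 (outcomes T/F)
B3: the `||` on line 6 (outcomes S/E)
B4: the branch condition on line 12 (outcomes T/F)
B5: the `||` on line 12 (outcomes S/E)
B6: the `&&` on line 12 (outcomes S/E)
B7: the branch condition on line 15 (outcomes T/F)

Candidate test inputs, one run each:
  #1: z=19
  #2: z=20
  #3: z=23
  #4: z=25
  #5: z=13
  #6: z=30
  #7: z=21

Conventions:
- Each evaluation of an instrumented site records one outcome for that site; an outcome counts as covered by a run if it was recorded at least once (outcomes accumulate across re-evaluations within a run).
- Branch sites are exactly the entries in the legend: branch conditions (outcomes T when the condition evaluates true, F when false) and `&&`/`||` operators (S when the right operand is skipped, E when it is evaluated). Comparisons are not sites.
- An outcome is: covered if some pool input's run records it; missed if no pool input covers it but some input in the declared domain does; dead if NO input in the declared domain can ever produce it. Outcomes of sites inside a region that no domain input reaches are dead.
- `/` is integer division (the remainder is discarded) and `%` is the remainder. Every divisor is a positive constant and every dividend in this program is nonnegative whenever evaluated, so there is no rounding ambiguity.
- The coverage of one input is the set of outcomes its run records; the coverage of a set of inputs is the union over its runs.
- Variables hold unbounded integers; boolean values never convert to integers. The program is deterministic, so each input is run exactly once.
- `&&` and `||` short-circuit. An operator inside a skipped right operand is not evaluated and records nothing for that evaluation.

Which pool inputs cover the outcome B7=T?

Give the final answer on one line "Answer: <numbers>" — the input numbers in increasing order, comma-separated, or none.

input #1 (z=19): covers B7=T
input #2 (z=20): covers B7=T
input #3 (z=23): misses B7=T
input #4 (z=25): misses B7=T
input #5 (z=13): misses B7=T
input #6 (z=30): misses B7=T
input #7 (z=21): covers B7=T

Answer: 1, 2, 7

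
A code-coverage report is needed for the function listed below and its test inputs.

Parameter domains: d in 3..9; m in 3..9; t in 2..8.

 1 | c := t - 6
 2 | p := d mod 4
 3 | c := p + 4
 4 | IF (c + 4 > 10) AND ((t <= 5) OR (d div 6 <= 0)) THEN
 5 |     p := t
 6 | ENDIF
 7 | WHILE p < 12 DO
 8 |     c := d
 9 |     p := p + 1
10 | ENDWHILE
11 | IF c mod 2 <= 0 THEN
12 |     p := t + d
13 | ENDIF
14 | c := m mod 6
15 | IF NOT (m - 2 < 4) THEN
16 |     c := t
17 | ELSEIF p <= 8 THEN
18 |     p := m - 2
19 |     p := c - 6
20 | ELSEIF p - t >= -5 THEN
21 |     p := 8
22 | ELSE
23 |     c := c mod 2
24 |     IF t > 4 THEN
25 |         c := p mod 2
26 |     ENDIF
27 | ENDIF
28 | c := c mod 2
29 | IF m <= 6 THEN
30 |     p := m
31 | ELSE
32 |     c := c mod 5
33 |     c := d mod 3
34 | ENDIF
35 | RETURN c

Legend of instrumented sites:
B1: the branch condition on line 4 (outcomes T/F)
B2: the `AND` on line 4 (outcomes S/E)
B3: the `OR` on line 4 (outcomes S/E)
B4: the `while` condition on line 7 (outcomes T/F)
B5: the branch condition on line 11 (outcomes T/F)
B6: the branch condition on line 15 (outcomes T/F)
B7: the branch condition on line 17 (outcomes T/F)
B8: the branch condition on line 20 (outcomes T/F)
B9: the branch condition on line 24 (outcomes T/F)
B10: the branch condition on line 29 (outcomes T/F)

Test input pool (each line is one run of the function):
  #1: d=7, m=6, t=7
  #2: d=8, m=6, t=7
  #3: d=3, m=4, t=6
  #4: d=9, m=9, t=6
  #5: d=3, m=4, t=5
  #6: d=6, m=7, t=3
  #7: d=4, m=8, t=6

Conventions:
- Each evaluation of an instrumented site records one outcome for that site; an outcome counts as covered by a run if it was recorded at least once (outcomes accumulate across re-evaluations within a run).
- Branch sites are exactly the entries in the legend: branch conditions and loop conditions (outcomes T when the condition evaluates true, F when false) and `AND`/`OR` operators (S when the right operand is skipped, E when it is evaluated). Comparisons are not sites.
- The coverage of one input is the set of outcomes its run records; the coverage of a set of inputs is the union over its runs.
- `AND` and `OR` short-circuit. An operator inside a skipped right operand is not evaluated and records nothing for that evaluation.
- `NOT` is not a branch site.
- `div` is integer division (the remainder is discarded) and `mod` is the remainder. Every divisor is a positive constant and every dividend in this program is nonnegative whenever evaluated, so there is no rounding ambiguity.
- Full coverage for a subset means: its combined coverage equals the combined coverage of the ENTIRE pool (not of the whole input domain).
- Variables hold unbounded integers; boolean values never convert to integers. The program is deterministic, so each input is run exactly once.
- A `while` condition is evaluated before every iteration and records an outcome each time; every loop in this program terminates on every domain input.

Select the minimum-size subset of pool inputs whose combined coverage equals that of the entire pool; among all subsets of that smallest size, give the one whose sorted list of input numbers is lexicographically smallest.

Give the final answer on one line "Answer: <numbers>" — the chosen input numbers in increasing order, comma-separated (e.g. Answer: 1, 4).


input #1, d=7, m=6, t=7: outcomes B1=F, B2=E, B3=E, B4=T, B4=F, B5=F, B6=T, B10=T
input #2, d=8, m=6, t=7: outcomes B1=F, B2=S, B4=T, B4=F, B5=T, B6=T, B10=T
input #3, d=3, m=4, t=6: outcomes B1=T, B2=E, B3=E, B4=T, B4=F, B5=F, B6=F, B7=F, B8=T, B10=T
input #4, d=9, m=9, t=6: outcomes B1=F, B2=S, B4=T, B4=F, B5=F, B6=T, B10=F
input #5, d=3, m=4, t=5: outcomes B1=T, B2=E, B3=S, B4=T, B4=F, B5=F, B6=F, B7=F, B8=T, B10=T
input #6, d=6, m=7, t=3: outcomes B1=F, B2=S, B4=T, B4=F, B5=T, B6=T, B10=F
input #7, d=4, m=8, t=6: outcomes B1=F, B2=S, B4=T, B4=F, B5=T, B6=T, B10=F
together the pool reaches 16 outcomes: B1=T, B1=F, B2=S, B2=E, B3=S, B3=E, B4=T, B4=F, B5=T, B5=F, B6=T, B6=F, B7=F, B8=T, B10=T, B10=F
size 1 is not enough: best union over all size-1 subsets is 10/16
size 2 is not enough: best union over all size-2 subsets is 15/16
the canonical winner is {1, 5, 6}: size 3, full 16-outcome coverage, earliest index list among size-3 covers
Answer: 1, 5, 6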